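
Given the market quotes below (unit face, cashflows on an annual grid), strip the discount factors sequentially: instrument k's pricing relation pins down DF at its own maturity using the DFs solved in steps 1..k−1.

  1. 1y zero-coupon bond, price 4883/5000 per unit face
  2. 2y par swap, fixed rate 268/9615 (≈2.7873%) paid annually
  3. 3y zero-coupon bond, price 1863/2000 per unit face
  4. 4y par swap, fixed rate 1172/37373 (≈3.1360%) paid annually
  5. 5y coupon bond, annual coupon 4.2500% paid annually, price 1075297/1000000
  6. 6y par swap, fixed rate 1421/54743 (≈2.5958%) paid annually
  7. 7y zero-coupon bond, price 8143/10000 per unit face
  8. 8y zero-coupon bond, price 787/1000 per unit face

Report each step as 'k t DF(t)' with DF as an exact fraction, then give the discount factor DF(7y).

1 1 4883/5000
2 2 1183/1250
3 3 1863/2000
4 4 2207/2500
5 5 8791/10000
6 6 8579/10000
7 7 8143/10000
8 8 787/1000
DF(7y) = 8143/10000 ≈ 0.814300

step 1 [1y] zero: DF = P = 4883/5000 ≈ 0.976600
step 2 [2y] swap r/1=268/9615: DF=(1 − 268/9615·(0.976600))/(1+268/9615) = 1183/1250 ≈ 0.946400
step 3 [3y] zero: DF = P = 1863/2000 ≈ 0.931500
step 4 [4y] swap r/1=1172/37373: DF=(1 − 1172/37373·(0.976600+0.946400+0.931500))/(1+1172/37373) = 2207/2500 ≈ 0.882800
step 5 [5y] bond c/1=17/400: DF=(1075297/1000000 − 17/400·(0.976600+0.946400+0.931500+0.882800))/(1+17/400) = 8791/10000 ≈ 0.879100
step 6 [6y] swap r/1=1421/54743: DF=(1 − 1421/54743·(0.976600+0.946400+0.931500+0.882800+0.879100))/(1+1421/54743) = 8579/10000 ≈ 0.857900
step 7 [7y] zero: DF = P = 8143/10000 ≈ 0.814300
step 8 [8y] zero: DF = P = 787/1000 ≈ 0.787000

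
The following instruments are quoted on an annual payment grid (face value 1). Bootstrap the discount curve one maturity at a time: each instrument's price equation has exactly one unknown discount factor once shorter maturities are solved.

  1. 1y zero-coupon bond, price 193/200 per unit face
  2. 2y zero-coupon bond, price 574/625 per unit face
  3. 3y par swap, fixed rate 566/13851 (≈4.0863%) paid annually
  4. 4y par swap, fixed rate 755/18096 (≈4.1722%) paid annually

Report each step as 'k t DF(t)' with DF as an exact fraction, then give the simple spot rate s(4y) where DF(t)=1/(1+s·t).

1 1 193/200
2 2 574/625
3 3 2217/2500
4 4 849/1000
s(4y) = (1/(849/1000) − 1)/(4) = 151/3396 ≈ 4.4464%

step 1 [1y] zero: DF = P = 193/200 ≈ 0.965000
step 2 [2y] zero: DF = P = 574/625 ≈ 0.918400
step 3 [3y] swap r/1=566/13851: DF=(1 − 566/13851·(0.965000+0.918400))/(1+566/13851) = 2217/2500 ≈ 0.886800
step 4 [4y] swap r/1=755/18096: DF=(1 − 755/18096·(0.965000+0.918400+0.886800))/(1+755/18096) = 849/1000 ≈ 0.849000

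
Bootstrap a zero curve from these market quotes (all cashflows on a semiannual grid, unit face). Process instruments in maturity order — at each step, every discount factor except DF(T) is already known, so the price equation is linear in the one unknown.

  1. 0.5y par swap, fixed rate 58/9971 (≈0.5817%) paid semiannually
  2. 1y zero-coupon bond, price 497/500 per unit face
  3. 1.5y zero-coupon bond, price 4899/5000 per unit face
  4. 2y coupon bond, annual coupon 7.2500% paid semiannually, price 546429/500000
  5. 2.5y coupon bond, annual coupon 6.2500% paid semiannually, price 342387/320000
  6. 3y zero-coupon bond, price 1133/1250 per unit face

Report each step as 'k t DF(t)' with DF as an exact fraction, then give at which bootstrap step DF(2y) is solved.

1 1/2 9971/10000
2 1 497/500
3 3/2 4899/5000
4 2 9507/10000
5 5/2 9187/10000
6 3 1133/1250
DF(2y) is solved at step 4

step 1 [0.5y] swap r/2=29/9971: DF=(1 − 29/9971·(0))/(1+29/9971) = 9971/10000 ≈ 0.997100
step 2 [1y] zero: DF = P = 497/500 ≈ 0.994000
step 3 [1.5y] zero: DF = P = 4899/5000 ≈ 0.979800
step 4 [2y] bond c/2=29/800: DF=(546429/500000 − 29/800·(0.997100+0.994000+0.979800))/(1+29/800) = 9507/10000 ≈ 0.950700
step 5 [2.5y] bond c/2=1/32: DF=(342387/320000 − 1/32·(0.997100+0.994000+0.979800+0.950700))/(1+1/32) = 9187/10000 ≈ 0.918700
step 6 [3y] zero: DF = P = 1133/1250 ≈ 0.906400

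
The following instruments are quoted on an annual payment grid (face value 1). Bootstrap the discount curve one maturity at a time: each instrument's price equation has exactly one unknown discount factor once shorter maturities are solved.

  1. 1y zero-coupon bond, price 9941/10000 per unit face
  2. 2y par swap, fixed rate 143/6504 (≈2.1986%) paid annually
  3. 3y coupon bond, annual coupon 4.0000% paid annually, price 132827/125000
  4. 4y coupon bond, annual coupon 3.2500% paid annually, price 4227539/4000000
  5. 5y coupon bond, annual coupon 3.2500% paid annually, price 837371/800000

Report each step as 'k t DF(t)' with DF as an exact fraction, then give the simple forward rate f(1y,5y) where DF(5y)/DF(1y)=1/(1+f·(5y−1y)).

step 1 [1y] zero: DF = P = 9941/10000 ≈ 0.994100
step 2 [2y] swap r/1=143/6504: DF=(1 − 143/6504·(0.994100))/(1+143/6504) = 9571/10000 ≈ 0.957100
step 3 [3y] bond c/1=1/25: DF=(132827/125000 − 1/25·(0.994100+0.957100))/(1+1/25) = 9467/10000 ≈ 0.946700
step 4 [4y] bond c/1=13/400: DF=(4227539/4000000 − 13/400·(0.994100+0.957100+0.946700))/(1+13/400) = 2331/2500 ≈ 0.932400
step 5 [5y] bond c/1=13/400: DF=(837371/800000 − 13/400·(0.994100+0.957100+0.946700+0.932400))/(1+13/400) = 2233/2500 ≈ 0.893200

1 1 9941/10000
2 2 9571/10000
3 3 9467/10000
4 4 2331/2500
5 5 2233/2500
f(1y,5y) = ((9941/10000)/(2233/2500) − 1)/(4) = 1009/35728 ≈ 2.8241%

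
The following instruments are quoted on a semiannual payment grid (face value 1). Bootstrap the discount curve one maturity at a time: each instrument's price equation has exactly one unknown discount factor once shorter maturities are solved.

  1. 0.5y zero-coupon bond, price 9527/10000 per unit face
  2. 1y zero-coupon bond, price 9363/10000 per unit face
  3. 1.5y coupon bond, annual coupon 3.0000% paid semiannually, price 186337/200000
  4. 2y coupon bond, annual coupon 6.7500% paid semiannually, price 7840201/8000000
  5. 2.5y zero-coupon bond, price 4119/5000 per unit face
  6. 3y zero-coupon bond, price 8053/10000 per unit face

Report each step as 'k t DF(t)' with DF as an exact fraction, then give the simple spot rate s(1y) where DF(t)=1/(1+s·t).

step 1 [0.5y] zero: DF = P = 9527/10000 ≈ 0.952700
step 2 [1y] zero: DF = P = 9363/10000 ≈ 0.936300
step 3 [1.5y] bond c/2=3/200: DF=(186337/200000 − 3/200·(0.952700+0.936300))/(1+3/200) = 89/100 ≈ 0.890000
step 4 [2y] bond c/2=27/800: DF=(7840201/8000000 − 27/800·(0.952700+0.936300+0.890000))/(1+27/800) = 8573/10000 ≈ 0.857300
step 5 [2.5y] zero: DF = P = 4119/5000 ≈ 0.823800
step 6 [3y] zero: DF = P = 8053/10000 ≈ 0.805300

1 1/2 9527/10000
2 1 9363/10000
3 3/2 89/100
4 2 8573/10000
5 5/2 4119/5000
6 3 8053/10000
s(1y) = (1/(9363/10000) − 1)/(1) = 637/9363 ≈ 6.8034%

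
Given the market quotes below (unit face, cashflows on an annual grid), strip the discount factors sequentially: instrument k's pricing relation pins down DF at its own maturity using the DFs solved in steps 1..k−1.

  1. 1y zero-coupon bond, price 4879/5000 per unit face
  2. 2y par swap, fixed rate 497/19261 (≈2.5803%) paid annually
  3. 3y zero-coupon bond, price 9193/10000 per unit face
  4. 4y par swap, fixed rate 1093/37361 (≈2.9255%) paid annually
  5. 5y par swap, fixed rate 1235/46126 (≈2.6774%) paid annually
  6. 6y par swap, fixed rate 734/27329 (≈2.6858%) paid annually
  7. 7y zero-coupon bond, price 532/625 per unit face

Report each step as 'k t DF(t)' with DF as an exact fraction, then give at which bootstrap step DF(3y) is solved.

step 1 [1y] zero: DF = P = 4879/5000 ≈ 0.975800
step 2 [2y] swap r/1=497/19261: DF=(1 − 497/19261·(0.975800))/(1+497/19261) = 9503/10000 ≈ 0.950300
step 3 [3y] zero: DF = P = 9193/10000 ≈ 0.919300
step 4 [4y] swap r/1=1093/37361: DF=(1 − 1093/37361·(0.975800+0.950300+0.919300))/(1+1093/37361) = 8907/10000 ≈ 0.890700
step 5 [5y] swap r/1=1235/46126: DF=(1 − 1235/46126·(0.975800+0.950300+0.919300+0.890700))/(1+1235/46126) = 1753/2000 ≈ 0.876500
step 6 [6y] swap r/1=734/27329: DF=(1 − 734/27329·(0.975800+0.950300+0.919300+0.890700+0.876500))/(1+734/27329) = 2133/2500 ≈ 0.853200
step 7 [7y] zero: DF = P = 532/625 ≈ 0.851200

1 1 4879/5000
2 2 9503/10000
3 3 9193/10000
4 4 8907/10000
5 5 1753/2000
6 6 2133/2500
7 7 532/625
DF(3y) is solved at step 3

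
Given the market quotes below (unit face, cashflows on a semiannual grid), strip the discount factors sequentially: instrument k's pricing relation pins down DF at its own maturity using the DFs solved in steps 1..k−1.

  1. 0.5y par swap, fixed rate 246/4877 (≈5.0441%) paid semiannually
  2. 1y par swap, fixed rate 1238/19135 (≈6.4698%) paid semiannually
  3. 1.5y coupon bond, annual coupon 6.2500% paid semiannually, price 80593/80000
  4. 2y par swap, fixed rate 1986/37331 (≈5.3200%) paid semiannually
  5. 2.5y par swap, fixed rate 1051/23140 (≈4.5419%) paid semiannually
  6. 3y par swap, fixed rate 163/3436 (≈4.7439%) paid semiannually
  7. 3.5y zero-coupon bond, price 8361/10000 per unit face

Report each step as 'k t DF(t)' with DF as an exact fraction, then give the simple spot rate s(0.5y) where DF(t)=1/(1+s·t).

step 1 [0.5y] swap r/2=123/4877: DF=(1 − 123/4877·(0))/(1+123/4877) = 4877/5000 ≈ 0.975400
step 2 [1y] swap r/2=619/19135: DF=(1 − 619/19135·(0.975400))/(1+619/19135) = 9381/10000 ≈ 0.938100
step 3 [1.5y] bond c/2=1/32: DF=(80593/80000 − 1/32·(0.975400+0.938100))/(1+1/32) = 9189/10000 ≈ 0.918900
step 4 [2y] swap r/2=993/37331: DF=(1 − 993/37331·(0.975400+0.938100+0.918900))/(1+993/37331) = 9007/10000 ≈ 0.900700
step 5 [2.5y] swap r/2=1051/46280: DF=(1 − 1051/46280·(0.975400+0.938100+0.918900+0.900700))/(1+1051/46280) = 8949/10000 ≈ 0.894900
step 6 [3y] swap r/2=163/6872: DF=(1 − 163/6872·(0.975400+0.938100+0.918900+0.900700+0.894900))/(1+163/6872) = 1087/1250 ≈ 0.869600
step 7 [3.5y] zero: DF = P = 8361/10000 ≈ 0.836100

1 1/2 4877/5000
2 1 9381/10000
3 3/2 9189/10000
4 2 9007/10000
5 5/2 8949/10000
6 3 1087/1250
7 7/2 8361/10000
s(0.5y) = (1/(4877/5000) − 1)/(1/2) = 246/4877 ≈ 5.0441%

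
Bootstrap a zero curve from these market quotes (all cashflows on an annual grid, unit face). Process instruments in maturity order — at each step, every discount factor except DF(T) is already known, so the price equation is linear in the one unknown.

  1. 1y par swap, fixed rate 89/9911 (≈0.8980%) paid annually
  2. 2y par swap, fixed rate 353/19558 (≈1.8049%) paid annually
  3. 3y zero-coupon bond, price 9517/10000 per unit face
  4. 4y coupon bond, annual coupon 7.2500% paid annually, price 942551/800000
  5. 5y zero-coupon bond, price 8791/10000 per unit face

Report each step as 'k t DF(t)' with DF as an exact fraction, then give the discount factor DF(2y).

step 1 [1y] swap r/1=89/9911: DF=(1 − 89/9911·(0))/(1+89/9911) = 9911/10000 ≈ 0.991100
step 2 [2y] swap r/1=353/19558: DF=(1 − 353/19558·(0.991100))/(1+353/19558) = 9647/10000 ≈ 0.964700
step 3 [3y] zero: DF = P = 9517/10000 ≈ 0.951700
step 4 [4y] bond c/1=29/400: DF=(942551/800000 − 29/400·(0.991100+0.964700+0.951700))/(1+29/400) = 451/500 ≈ 0.902000
step 5 [5y] zero: DF = P = 8791/10000 ≈ 0.879100

1 1 9911/10000
2 2 9647/10000
3 3 9517/10000
4 4 451/500
5 5 8791/10000
DF(2y) = 9647/10000 ≈ 0.964700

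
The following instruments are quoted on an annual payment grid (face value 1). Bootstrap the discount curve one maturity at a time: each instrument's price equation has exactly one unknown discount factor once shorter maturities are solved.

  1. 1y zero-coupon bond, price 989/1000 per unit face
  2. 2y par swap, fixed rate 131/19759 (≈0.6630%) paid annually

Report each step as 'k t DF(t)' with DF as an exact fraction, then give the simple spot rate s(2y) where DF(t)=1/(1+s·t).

1 1 989/1000
2 2 9869/10000
s(2y) = (1/(9869/10000) − 1)/(2) = 131/19738 ≈ 0.6637%

step 1 [1y] zero: DF = P = 989/1000 ≈ 0.989000
step 2 [2y] swap r/1=131/19759: DF=(1 − 131/19759·(0.989000))/(1+131/19759) = 9869/10000 ≈ 0.986900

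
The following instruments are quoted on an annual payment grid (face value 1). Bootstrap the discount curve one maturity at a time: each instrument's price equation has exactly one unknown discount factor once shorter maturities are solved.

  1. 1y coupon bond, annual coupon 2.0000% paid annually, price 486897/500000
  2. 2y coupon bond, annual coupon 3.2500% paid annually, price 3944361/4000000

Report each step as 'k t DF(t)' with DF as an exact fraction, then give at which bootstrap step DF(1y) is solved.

step 1 [1y] bond c/1=1/50: DF=(486897/500000 − 1/50·(0))/(1+1/50) = 9547/10000 ≈ 0.954700
step 2 [2y] bond c/1=13/400: DF=(3944361/4000000 − 13/400·(0.954700))/(1+13/400) = 37/40 ≈ 0.925000

1 1 9547/10000
2 2 37/40
DF(1y) is solved at step 1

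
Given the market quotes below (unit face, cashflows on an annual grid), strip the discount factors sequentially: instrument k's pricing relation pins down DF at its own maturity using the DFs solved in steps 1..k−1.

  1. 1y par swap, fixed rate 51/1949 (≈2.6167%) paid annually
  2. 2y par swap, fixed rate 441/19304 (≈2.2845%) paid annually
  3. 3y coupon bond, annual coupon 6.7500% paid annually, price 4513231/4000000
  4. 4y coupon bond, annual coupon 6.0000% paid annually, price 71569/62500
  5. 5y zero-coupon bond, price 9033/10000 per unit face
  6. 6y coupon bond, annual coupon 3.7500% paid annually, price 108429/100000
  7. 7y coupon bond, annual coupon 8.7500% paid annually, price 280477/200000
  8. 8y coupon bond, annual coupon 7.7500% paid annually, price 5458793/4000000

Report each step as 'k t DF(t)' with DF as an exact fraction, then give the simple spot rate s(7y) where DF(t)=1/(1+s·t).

1 1 1949/2000
2 2 9559/10000
3 3 9349/10000
4 4 9181/10000
5 5 9033/10000
6 6 8757/10000
7 7 421/500
8 8 8059/10000
s(7y) = (1/(421/500) − 1)/(7) = 79/2947 ≈ 2.6807%

step 1 [1y] swap r/1=51/1949: DF=(1 − 51/1949·(0))/(1+51/1949) = 1949/2000 ≈ 0.974500
step 2 [2y] swap r/1=441/19304: DF=(1 − 441/19304·(0.974500))/(1+441/19304) = 9559/10000 ≈ 0.955900
step 3 [3y] bond c/1=27/400: DF=(4513231/4000000 − 27/400·(0.974500+0.955900))/(1+27/400) = 9349/10000 ≈ 0.934900
step 4 [4y] bond c/1=3/50: DF=(71569/62500 − 3/50·(0.974500+0.955900+0.934900))/(1+3/50) = 9181/10000 ≈ 0.918100
step 5 [5y] zero: DF = P = 9033/10000 ≈ 0.903300
step 6 [6y] bond c/1=3/80: DF=(108429/100000 − 3/80·(0.974500+0.955900+0.934900+0.918100+0.903300))/(1+3/80) = 8757/10000 ≈ 0.875700
step 7 [7y] bond c/1=7/80: DF=(280477/200000 − 7/80·(0.974500+0.955900+0.934900+0.918100+0.903300+0.875700))/(1+7/80) = 421/500 ≈ 0.842000
step 8 [8y] bond c/1=31/400: DF=(5458793/4000000 − 31/400·(0.974500+0.955900+0.934900+0.918100+0.903300+0.875700+0.842000))/(1+31/400) = 8059/10000 ≈ 0.805900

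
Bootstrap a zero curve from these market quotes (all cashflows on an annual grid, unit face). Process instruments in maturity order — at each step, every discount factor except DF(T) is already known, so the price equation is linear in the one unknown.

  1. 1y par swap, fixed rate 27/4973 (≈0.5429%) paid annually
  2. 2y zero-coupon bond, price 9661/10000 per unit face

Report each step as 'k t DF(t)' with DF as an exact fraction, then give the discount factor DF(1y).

step 1 [1y] swap r/1=27/4973: DF=(1 − 27/4973·(0))/(1+27/4973) = 4973/5000 ≈ 0.994600
step 2 [2y] zero: DF = P = 9661/10000 ≈ 0.966100

1 1 4973/5000
2 2 9661/10000
DF(1y) = 4973/5000 ≈ 0.994600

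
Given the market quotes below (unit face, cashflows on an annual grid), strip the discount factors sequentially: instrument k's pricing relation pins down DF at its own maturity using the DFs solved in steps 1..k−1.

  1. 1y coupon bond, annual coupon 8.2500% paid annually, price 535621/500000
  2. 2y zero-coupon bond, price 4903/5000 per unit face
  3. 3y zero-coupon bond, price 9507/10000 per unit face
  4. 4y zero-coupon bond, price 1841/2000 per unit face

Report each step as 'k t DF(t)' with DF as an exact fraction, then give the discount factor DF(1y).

1 1 1237/1250
2 2 4903/5000
3 3 9507/10000
4 4 1841/2000
DF(1y) = 1237/1250 ≈ 0.989600

step 1 [1y] bond c/1=33/400: DF=(535621/500000 − 33/400·(0))/(1+33/400) = 1237/1250 ≈ 0.989600
step 2 [2y] zero: DF = P = 4903/5000 ≈ 0.980600
step 3 [3y] zero: DF = P = 9507/10000 ≈ 0.950700
step 4 [4y] zero: DF = P = 1841/2000 ≈ 0.920500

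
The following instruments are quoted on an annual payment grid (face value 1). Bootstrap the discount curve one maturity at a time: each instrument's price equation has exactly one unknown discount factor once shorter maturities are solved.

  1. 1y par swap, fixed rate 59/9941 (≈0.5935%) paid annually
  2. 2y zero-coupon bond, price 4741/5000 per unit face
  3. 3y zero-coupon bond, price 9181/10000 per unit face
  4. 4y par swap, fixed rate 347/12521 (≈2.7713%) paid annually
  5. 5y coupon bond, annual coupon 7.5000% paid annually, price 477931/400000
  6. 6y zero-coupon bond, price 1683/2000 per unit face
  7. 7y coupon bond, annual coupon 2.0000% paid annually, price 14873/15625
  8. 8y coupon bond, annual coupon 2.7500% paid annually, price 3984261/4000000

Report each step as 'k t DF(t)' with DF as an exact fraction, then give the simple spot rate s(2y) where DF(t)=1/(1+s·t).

1 1 9941/10000
2 2 4741/5000
3 3 9181/10000
4 4 8959/10000
5 5 4247/5000
6 6 1683/2000
7 7 1033/1250
8 8 1603/2000
s(2y) = (1/(4741/5000) − 1)/(2) = 259/9482 ≈ 2.7315%

step 1 [1y] swap r/1=59/9941: DF=(1 − 59/9941·(0))/(1+59/9941) = 9941/10000 ≈ 0.994100
step 2 [2y] zero: DF = P = 4741/5000 ≈ 0.948200
step 3 [3y] zero: DF = P = 9181/10000 ≈ 0.918100
step 4 [4y] swap r/1=347/12521: DF=(1 − 347/12521·(0.994100+0.948200+0.918100))/(1+347/12521) = 8959/10000 ≈ 0.895900
step 5 [5y] bond c/1=3/40: DF=(477931/400000 − 3/40·(0.994100+0.948200+0.918100+0.895900))/(1+3/40) = 4247/5000 ≈ 0.849400
step 6 [6y] zero: DF = P = 1683/2000 ≈ 0.841500
step 7 [7y] bond c/1=1/50: DF=(14873/15625 − 1/50·(0.994100+0.948200+0.918100+0.895900+0.849400+0.841500))/(1+1/50) = 1033/1250 ≈ 0.826400
step 8 [8y] bond c/1=11/400: DF=(3984261/4000000 − 11/400·(0.994100+0.948200+0.918100+0.895900+0.849400+0.841500+0.826400))/(1+11/400) = 1603/2000 ≈ 0.801500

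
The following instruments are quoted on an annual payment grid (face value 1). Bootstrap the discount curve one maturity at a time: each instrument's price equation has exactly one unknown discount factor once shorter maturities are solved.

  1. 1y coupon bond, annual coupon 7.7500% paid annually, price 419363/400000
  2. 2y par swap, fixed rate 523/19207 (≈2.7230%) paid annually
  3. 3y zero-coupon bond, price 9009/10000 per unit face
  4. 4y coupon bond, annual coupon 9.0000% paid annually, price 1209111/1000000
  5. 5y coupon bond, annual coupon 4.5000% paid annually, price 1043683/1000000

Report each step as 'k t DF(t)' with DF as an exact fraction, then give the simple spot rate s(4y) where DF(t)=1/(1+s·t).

1 1 973/1000
2 2 9477/10000
3 3 9009/10000
4 4 8763/10000
5 5 1679/2000
s(4y) = (1/(8763/10000) − 1)/(4) = 1237/35052 ≈ 3.5290%

step 1 [1y] bond c/1=31/400: DF=(419363/400000 − 31/400·(0))/(1+31/400) = 973/1000 ≈ 0.973000
step 2 [2y] swap r/1=523/19207: DF=(1 − 523/19207·(0.973000))/(1+523/19207) = 9477/10000 ≈ 0.947700
step 3 [3y] zero: DF = P = 9009/10000 ≈ 0.900900
step 4 [4y] bond c/1=9/100: DF=(1209111/1000000 − 9/100·(0.973000+0.947700+0.900900))/(1+9/100) = 8763/10000 ≈ 0.876300
step 5 [5y] bond c/1=9/200: DF=(1043683/1000000 − 9/200·(0.973000+0.947700+0.900900+0.876300))/(1+9/200) = 1679/2000 ≈ 0.839500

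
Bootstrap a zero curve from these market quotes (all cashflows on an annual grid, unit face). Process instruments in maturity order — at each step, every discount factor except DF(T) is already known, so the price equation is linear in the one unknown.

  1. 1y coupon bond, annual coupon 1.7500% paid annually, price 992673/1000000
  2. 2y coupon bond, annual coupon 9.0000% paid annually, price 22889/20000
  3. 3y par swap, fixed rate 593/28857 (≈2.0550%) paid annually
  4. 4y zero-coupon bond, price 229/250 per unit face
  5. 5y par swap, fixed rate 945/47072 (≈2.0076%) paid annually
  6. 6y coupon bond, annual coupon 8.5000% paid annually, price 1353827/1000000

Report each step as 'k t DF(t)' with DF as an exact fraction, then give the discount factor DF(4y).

1 1 2439/2500
2 2 4847/5000
3 3 9407/10000
4 4 229/250
5 5 1811/2000
6 6 879/1000
DF(4y) = 229/250 ≈ 0.916000

step 1 [1y] bond c/1=7/400: DF=(992673/1000000 − 7/400·(0))/(1+7/400) = 2439/2500 ≈ 0.975600
step 2 [2y] bond c/1=9/100: DF=(22889/20000 − 9/100·(0.975600))/(1+9/100) = 4847/5000 ≈ 0.969400
step 3 [3y] swap r/1=593/28857: DF=(1 − 593/28857·(0.975600+0.969400))/(1+593/28857) = 9407/10000 ≈ 0.940700
step 4 [4y] zero: DF = P = 229/250 ≈ 0.916000
step 5 [5y] swap r/1=945/47072: DF=(1 − 945/47072·(0.975600+0.969400+0.940700+0.916000))/(1+945/47072) = 1811/2000 ≈ 0.905500
step 6 [6y] bond c/1=17/200: DF=(1353827/1000000 − 17/200·(0.975600+0.969400+0.940700+0.916000+0.905500))/(1+17/200) = 879/1000 ≈ 0.879000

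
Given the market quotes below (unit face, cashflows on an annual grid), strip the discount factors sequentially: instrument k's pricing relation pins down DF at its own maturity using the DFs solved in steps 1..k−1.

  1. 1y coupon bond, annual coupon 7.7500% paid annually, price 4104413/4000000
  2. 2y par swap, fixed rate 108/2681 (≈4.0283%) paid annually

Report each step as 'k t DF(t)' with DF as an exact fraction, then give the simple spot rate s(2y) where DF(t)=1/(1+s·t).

1 1 9523/10000
2 2 2311/2500
s(2y) = (1/(2311/2500) − 1)/(2) = 189/4622 ≈ 4.0891%

step 1 [1y] bond c/1=31/400: DF=(4104413/4000000 − 31/400·(0))/(1+31/400) = 9523/10000 ≈ 0.952300
step 2 [2y] swap r/1=108/2681: DF=(1 − 108/2681·(0.952300))/(1+108/2681) = 2311/2500 ≈ 0.924400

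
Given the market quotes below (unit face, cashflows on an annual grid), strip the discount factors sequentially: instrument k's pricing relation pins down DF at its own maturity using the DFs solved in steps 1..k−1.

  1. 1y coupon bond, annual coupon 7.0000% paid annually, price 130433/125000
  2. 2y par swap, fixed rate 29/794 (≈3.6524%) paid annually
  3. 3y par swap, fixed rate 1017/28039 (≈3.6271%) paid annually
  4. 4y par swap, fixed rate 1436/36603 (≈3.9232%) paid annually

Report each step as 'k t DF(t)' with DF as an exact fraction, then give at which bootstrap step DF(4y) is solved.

step 1 [1y] bond c/1=7/100: DF=(130433/125000 − 7/100·(0))/(1+7/100) = 1219/1250 ≈ 0.975200
step 2 [2y] swap r/1=29/794: DF=(1 − 29/794·(0.975200))/(1+29/794) = 1163/1250 ≈ 0.930400
step 3 [3y] swap r/1=1017/28039: DF=(1 − 1017/28039·(0.975200+0.930400))/(1+1017/28039) = 8983/10000 ≈ 0.898300
step 4 [4y] swap r/1=1436/36603: DF=(1 − 1436/36603·(0.975200+0.930400+0.898300))/(1+1436/36603) = 2141/2500 ≈ 0.856400

1 1 1219/1250
2 2 1163/1250
3 3 8983/10000
4 4 2141/2500
DF(4y) is solved at step 4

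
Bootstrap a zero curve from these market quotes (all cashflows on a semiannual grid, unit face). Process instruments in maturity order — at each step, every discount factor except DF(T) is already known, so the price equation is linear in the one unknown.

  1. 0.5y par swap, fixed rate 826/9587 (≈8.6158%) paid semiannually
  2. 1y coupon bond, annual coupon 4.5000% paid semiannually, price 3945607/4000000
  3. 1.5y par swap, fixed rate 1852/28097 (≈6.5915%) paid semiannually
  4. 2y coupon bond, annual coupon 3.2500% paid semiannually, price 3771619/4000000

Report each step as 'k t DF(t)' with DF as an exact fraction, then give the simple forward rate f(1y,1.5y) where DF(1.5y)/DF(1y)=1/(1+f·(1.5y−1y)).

step 1 [0.5y] swap r/2=413/9587: DF=(1 − 413/9587·(0))/(1+413/9587) = 9587/10000 ≈ 0.958700
step 2 [1y] bond c/2=9/400: DF=(3945607/4000000 − 9/400·(0.958700))/(1+9/400) = 2359/2500 ≈ 0.943600
step 3 [1.5y] swap r/2=926/28097: DF=(1 − 926/28097·(0.958700+0.943600))/(1+926/28097) = 4537/5000 ≈ 0.907400
step 4 [2y] bond c/2=13/800: DF=(3771619/4000000 − 13/800·(0.958700+0.943600+0.907400))/(1+13/800) = 8829/10000 ≈ 0.882900

1 1/2 9587/10000
2 1 2359/2500
3 3/2 4537/5000
4 2 8829/10000
f(1y,1.5y) = ((2359/2500)/(4537/5000) − 1)/(1/2) = 362/4537 ≈ 7.9788%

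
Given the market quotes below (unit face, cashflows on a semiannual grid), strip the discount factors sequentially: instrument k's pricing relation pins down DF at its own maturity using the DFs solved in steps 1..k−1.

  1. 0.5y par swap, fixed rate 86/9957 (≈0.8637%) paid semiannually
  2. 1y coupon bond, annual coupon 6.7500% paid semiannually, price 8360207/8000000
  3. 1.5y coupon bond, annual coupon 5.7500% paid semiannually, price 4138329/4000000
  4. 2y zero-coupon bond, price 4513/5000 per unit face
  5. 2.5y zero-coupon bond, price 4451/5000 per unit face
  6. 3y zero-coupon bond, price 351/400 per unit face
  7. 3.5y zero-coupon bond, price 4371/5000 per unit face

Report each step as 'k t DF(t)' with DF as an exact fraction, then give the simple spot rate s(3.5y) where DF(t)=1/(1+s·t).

step 1 [0.5y] swap r/2=43/9957: DF=(1 − 43/9957·(0))/(1+43/9957) = 9957/10000 ≈ 0.995700
step 2 [1y] bond c/2=27/800: DF=(8360207/8000000 − 27/800·(0.995700))/(1+27/800) = 1223/1250 ≈ 0.978400
step 3 [1.5y] bond c/2=23/800: DF=(4138329/4000000 − 23/800·(0.995700+0.978400))/(1+23/800) = 1901/2000 ≈ 0.950500
step 4 [2y] zero: DF = P = 4513/5000 ≈ 0.902600
step 5 [2.5y] zero: DF = P = 4451/5000 ≈ 0.890200
step 6 [3y] zero: DF = P = 351/400 ≈ 0.877500
step 7 [3.5y] zero: DF = P = 4371/5000 ≈ 0.874200

1 1/2 9957/10000
2 1 1223/1250
3 3/2 1901/2000
4 2 4513/5000
5 5/2 4451/5000
6 3 351/400
7 7/2 4371/5000
s(3.5y) = (1/(4371/5000) − 1)/(7/2) = 1258/30597 ≈ 4.1115%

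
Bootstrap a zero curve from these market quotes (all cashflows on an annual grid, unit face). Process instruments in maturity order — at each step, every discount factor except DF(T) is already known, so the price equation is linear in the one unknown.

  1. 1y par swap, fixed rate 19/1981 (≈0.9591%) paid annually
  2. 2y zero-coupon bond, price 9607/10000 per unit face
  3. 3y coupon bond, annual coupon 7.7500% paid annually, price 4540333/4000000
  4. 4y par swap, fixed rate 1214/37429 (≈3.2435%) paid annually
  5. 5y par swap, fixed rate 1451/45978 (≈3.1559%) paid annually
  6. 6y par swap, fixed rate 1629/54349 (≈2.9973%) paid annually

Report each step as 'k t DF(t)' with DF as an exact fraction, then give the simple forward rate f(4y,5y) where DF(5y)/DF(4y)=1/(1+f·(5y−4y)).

1 1 1981/2000
2 2 9607/10000
3 3 9131/10000
4 4 4393/5000
5 5 8549/10000
6 6 8371/10000
f(4y,5y) = ((4393/5000)/(8549/10000) − 1)/(1) = 237/8549 ≈ 2.7723%

step 1 [1y] swap r/1=19/1981: DF=(1 − 19/1981·(0))/(1+19/1981) = 1981/2000 ≈ 0.990500
step 2 [2y] zero: DF = P = 9607/10000 ≈ 0.960700
step 3 [3y] bond c/1=31/400: DF=(4540333/4000000 − 31/400·(0.990500+0.960700))/(1+31/400) = 9131/10000 ≈ 0.913100
step 4 [4y] swap r/1=1214/37429: DF=(1 − 1214/37429·(0.990500+0.960700+0.913100))/(1+1214/37429) = 4393/5000 ≈ 0.878600
step 5 [5y] swap r/1=1451/45978: DF=(1 − 1451/45978·(0.990500+0.960700+0.913100+0.878600))/(1+1451/45978) = 8549/10000 ≈ 0.854900
step 6 [6y] swap r/1=1629/54349: DF=(1 − 1629/54349·(0.990500+0.960700+0.913100+0.878600+0.854900))/(1+1629/54349) = 8371/10000 ≈ 0.837100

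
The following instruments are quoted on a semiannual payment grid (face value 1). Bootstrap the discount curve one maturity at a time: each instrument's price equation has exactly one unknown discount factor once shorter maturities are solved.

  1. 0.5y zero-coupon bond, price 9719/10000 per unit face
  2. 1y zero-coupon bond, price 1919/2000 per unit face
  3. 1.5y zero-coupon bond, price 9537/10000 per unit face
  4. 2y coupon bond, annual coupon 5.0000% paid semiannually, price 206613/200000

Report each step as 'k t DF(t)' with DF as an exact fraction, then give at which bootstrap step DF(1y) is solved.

1 1/2 9719/10000
2 1 1919/2000
3 3/2 9537/10000
4 2 15/16
DF(1y) is solved at step 2

step 1 [0.5y] zero: DF = P = 9719/10000 ≈ 0.971900
step 2 [1y] zero: DF = P = 1919/2000 ≈ 0.959500
step 3 [1.5y] zero: DF = P = 9537/10000 ≈ 0.953700
step 4 [2y] bond c/2=1/40: DF=(206613/200000 − 1/40·(0.971900+0.959500+0.953700))/(1+1/40) = 15/16 ≈ 0.937500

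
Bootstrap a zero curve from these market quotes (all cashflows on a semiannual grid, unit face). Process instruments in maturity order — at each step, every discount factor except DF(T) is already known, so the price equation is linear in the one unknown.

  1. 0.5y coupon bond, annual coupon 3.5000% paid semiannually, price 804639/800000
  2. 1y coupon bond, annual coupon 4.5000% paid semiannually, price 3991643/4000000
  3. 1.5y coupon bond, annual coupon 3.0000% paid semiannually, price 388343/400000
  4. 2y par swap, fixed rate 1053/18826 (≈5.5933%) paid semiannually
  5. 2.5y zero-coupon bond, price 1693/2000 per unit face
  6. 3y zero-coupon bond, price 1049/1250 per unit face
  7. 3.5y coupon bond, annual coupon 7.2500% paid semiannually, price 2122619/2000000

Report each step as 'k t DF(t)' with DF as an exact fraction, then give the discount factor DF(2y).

1 1/2 1977/2000
2 1 4771/5000
3 3/2 4639/5000
4 2 8947/10000
5 5/2 1693/2000
6 3 1049/1250
7 7/2 1667/2000
DF(2y) = 8947/10000 ≈ 0.894700

step 1 [0.5y] bond c/2=7/400: DF=(804639/800000 − 7/400·(0))/(1+7/400) = 1977/2000 ≈ 0.988500
step 2 [1y] bond c/2=9/400: DF=(3991643/4000000 − 9/400·(0.988500))/(1+9/400) = 4771/5000 ≈ 0.954200
step 3 [1.5y] bond c/2=3/200: DF=(388343/400000 − 3/200·(0.988500+0.954200))/(1+3/200) = 4639/5000 ≈ 0.927800
step 4 [2y] swap r/2=1053/37652: DF=(1 − 1053/37652·(0.988500+0.954200+0.927800))/(1+1053/37652) = 8947/10000 ≈ 0.894700
step 5 [2.5y] zero: DF = P = 1693/2000 ≈ 0.846500
step 6 [3y] zero: DF = P = 1049/1250 ≈ 0.839200
step 7 [3.5y] bond c/2=29/800: DF=(2122619/2000000 − 29/800·(0.988500+0.954200+0.927800+0.894700+0.846500+0.839200))/(1+29/800) = 1667/2000 ≈ 0.833500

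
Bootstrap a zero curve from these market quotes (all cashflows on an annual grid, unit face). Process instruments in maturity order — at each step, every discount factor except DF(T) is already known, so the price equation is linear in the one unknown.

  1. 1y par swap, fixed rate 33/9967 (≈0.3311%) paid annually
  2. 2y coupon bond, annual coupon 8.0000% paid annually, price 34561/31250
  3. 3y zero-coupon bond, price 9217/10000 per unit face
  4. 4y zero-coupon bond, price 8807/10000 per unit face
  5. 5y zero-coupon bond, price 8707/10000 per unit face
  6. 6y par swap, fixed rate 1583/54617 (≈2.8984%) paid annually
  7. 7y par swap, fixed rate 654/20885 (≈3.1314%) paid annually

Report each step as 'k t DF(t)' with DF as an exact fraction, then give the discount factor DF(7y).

1 1 9967/10000
2 2 4751/5000
3 3 9217/10000
4 4 8807/10000
5 5 8707/10000
6 6 8417/10000
7 7 4019/5000
DF(7y) = 4019/5000 ≈ 0.803800

step 1 [1y] swap r/1=33/9967: DF=(1 − 33/9967·(0))/(1+33/9967) = 9967/10000 ≈ 0.996700
step 2 [2y] bond c/1=2/25: DF=(34561/31250 − 2/25·(0.996700))/(1+2/25) = 4751/5000 ≈ 0.950200
step 3 [3y] zero: DF = P = 9217/10000 ≈ 0.921700
step 4 [4y] zero: DF = P = 8807/10000 ≈ 0.880700
step 5 [5y] zero: DF = P = 8707/10000 ≈ 0.870700
step 6 [6y] swap r/1=1583/54617: DF=(1 − 1583/54617·(0.996700+0.950200+0.921700+0.880700+0.870700))/(1+1583/54617) = 8417/10000 ≈ 0.841700
step 7 [7y] swap r/1=654/20885: DF=(1 − 654/20885·(0.996700+0.950200+0.921700+0.880700+0.870700+0.841700))/(1+654/20885) = 4019/5000 ≈ 0.803800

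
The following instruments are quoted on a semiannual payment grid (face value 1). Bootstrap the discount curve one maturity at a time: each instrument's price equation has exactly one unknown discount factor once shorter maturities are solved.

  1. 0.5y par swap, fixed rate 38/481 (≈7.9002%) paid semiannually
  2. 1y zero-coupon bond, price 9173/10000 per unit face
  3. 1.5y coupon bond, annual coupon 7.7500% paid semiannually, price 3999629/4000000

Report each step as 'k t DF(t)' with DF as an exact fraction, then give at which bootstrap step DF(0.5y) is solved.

1 1/2 481/500
2 1 9173/10000
3 3/2 357/400
DF(0.5y) is solved at step 1

step 1 [0.5y] swap r/2=19/481: DF=(1 − 19/481·(0))/(1+19/481) = 481/500 ≈ 0.962000
step 2 [1y] zero: DF = P = 9173/10000 ≈ 0.917300
step 3 [1.5y] bond c/2=31/800: DF=(3999629/4000000 − 31/800·(0.962000+0.917300))/(1+31/800) = 357/400 ≈ 0.892500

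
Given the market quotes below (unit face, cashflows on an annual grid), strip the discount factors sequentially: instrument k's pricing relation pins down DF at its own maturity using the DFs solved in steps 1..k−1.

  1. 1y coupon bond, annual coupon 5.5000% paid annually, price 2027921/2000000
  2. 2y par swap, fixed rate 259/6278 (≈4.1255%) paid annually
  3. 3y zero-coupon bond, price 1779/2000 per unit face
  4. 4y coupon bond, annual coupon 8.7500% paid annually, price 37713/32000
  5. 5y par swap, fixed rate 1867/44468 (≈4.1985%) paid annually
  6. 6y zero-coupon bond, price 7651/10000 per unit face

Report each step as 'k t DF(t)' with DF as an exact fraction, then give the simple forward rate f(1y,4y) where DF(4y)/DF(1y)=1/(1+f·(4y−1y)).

step 1 [1y] bond c/1=11/200: DF=(2027921/2000000 − 11/200·(0))/(1+11/200) = 9611/10000 ≈ 0.961100
step 2 [2y] swap r/1=259/6278: DF=(1 − 259/6278·(0.961100))/(1+259/6278) = 9223/10000 ≈ 0.922300
step 3 [3y] zero: DF = P = 1779/2000 ≈ 0.889500
step 4 [4y] bond c/1=7/80: DF=(37713/32000 − 7/80·(0.961100+0.922300+0.889500))/(1+7/80) = 4303/5000 ≈ 0.860600
step 5 [5y] swap r/1=1867/44468: DF=(1 − 1867/44468·(0.961100+0.922300+0.889500+0.860600))/(1+1867/44468) = 8133/10000 ≈ 0.813300
step 6 [6y] zero: DF = P = 7651/10000 ≈ 0.765100

1 1 9611/10000
2 2 9223/10000
3 3 1779/2000
4 4 4303/5000
5 5 8133/10000
6 6 7651/10000
f(1y,4y) = ((9611/10000)/(4303/5000) − 1)/(3) = 335/8606 ≈ 3.8926%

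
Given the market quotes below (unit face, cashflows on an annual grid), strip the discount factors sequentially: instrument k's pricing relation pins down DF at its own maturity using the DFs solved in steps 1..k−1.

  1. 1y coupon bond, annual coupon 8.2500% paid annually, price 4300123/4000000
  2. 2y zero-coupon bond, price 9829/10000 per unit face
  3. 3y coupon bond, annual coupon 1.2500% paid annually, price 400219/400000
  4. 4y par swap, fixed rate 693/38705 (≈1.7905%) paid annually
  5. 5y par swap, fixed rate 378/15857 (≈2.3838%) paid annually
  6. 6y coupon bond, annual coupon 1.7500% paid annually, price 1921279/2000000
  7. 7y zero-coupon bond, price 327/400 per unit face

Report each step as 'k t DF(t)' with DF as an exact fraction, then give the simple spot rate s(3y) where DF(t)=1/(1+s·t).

step 1 [1y] bond c/1=33/400: DF=(4300123/4000000 − 33/400·(0))/(1+33/400) = 9931/10000 ≈ 0.993100
step 2 [2y] zero: DF = P = 9829/10000 ≈ 0.982900
step 3 [3y] bond c/1=1/80: DF=(400219/400000 − 1/80·(0.993100+0.982900))/(1+1/80) = 4819/5000 ≈ 0.963800
step 4 [4y] swap r/1=693/38705: DF=(1 − 693/38705·(0.993100+0.982900+0.963800))/(1+693/38705) = 9307/10000 ≈ 0.930700
step 5 [5y] swap r/1=378/15857: DF=(1 − 378/15857·(0.993100+0.982900+0.963800+0.930700))/(1+378/15857) = 4433/5000 ≈ 0.886600
step 6 [6y] bond c/1=7/400: DF=(1921279/2000000 − 7/400·(0.993100+0.982900+0.963800+0.930700+0.886600))/(1+7/400) = 8623/10000 ≈ 0.862300
step 7 [7y] zero: DF = P = 327/400 ≈ 0.817500

1 1 9931/10000
2 2 9829/10000
3 3 4819/5000
4 4 9307/10000
5 5 4433/5000
6 6 8623/10000
7 7 327/400
s(3y) = (1/(4819/5000) − 1)/(3) = 181/14457 ≈ 1.2520%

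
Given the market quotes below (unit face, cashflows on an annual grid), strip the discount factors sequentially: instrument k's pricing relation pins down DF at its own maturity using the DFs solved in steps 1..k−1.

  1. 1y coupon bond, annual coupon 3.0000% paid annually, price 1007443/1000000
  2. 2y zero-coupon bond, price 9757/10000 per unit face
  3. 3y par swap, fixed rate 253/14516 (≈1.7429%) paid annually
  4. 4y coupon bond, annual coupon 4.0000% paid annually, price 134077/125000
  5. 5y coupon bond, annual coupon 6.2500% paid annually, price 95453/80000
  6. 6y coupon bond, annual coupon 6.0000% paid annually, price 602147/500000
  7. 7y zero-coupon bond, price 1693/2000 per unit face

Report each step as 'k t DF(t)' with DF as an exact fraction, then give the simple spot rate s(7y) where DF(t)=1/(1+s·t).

step 1 [1y] bond c/1=3/100: DF=(1007443/1000000 − 3/100·(0))/(1+3/100) = 9781/10000 ≈ 0.978100
step 2 [2y] zero: DF = P = 9757/10000 ≈ 0.975700
step 3 [3y] swap r/1=253/14516: DF=(1 − 253/14516·(0.978100+0.975700))/(1+253/14516) = 4747/5000 ≈ 0.949400
step 4 [4y] bond c/1=1/25: DF=(134077/125000 − 1/25·(0.978100+0.975700+0.949400))/(1+1/25) = 9197/10000 ≈ 0.919700
step 5 [5y] bond c/1=1/16: DF=(95453/80000 − 1/16·(0.978100+0.975700+0.949400+0.919700))/(1+1/16) = 8981/10000 ≈ 0.898100
step 6 [6y] bond c/1=3/50: DF=(602147/500000 − 3/50·(0.978100+0.975700+0.949400+0.919700+0.898100))/(1+3/50) = 8689/10000 ≈ 0.868900
step 7 [7y] zero: DF = P = 1693/2000 ≈ 0.846500

1 1 9781/10000
2 2 9757/10000
3 3 4747/5000
4 4 9197/10000
5 5 8981/10000
6 6 8689/10000
7 7 1693/2000
s(7y) = (1/(1693/2000) − 1)/(7) = 307/11851 ≈ 2.5905%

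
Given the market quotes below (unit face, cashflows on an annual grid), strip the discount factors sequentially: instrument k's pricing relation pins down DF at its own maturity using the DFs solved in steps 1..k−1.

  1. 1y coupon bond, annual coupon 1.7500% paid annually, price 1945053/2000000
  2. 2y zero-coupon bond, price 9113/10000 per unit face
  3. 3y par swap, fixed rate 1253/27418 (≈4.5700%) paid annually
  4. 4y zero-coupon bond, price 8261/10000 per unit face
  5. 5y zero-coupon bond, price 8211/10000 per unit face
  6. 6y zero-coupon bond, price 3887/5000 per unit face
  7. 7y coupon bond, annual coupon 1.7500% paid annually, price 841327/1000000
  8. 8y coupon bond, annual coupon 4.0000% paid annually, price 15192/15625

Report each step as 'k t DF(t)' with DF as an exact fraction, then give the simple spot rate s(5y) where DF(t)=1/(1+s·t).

step 1 [1y] bond c/1=7/400: DF=(1945053/2000000 − 7/400·(0))/(1+7/400) = 4779/5000 ≈ 0.955800
step 2 [2y] zero: DF = P = 9113/10000 ≈ 0.911300
step 3 [3y] swap r/1=1253/27418: DF=(1 − 1253/27418·(0.955800+0.911300))/(1+1253/27418) = 8747/10000 ≈ 0.874700
step 4 [4y] zero: DF = P = 8261/10000 ≈ 0.826100
step 5 [5y] zero: DF = P = 8211/10000 ≈ 0.821100
step 6 [6y] zero: DF = P = 3887/5000 ≈ 0.777400
step 7 [7y] bond c/1=7/400: DF=(841327/1000000 − 7/400·(0.955800+0.911300+0.874700+0.826100+0.821100+0.777400))/(1+7/400) = 369/500 ≈ 0.738000
step 8 [8y] bond c/1=1/25: DF=(15192/15625 − 1/25·(0.955800+0.911300+0.874700+0.826100+0.821100+0.777400+0.738000))/(1+1/25) = 3539/5000 ≈ 0.707800

1 1 4779/5000
2 2 9113/10000
3 3 8747/10000
4 4 8261/10000
5 5 8211/10000
6 6 3887/5000
7 7 369/500
8 8 3539/5000
s(5y) = (1/(8211/10000) − 1)/(5) = 1789/41055 ≈ 4.3576%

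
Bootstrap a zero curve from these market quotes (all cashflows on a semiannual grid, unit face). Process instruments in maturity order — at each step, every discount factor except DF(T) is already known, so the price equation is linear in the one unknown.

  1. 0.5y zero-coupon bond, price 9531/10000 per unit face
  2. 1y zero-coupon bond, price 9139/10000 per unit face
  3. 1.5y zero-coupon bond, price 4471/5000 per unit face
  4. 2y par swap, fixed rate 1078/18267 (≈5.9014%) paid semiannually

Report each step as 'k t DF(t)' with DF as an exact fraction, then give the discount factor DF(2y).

step 1 [0.5y] zero: DF = P = 9531/10000 ≈ 0.953100
step 2 [1y] zero: DF = P = 9139/10000 ≈ 0.913900
step 3 [1.5y] zero: DF = P = 4471/5000 ≈ 0.894200
step 4 [2y] swap r/2=539/18267: DF=(1 − 539/18267·(0.953100+0.913900+0.894200))/(1+539/18267) = 4461/5000 ≈ 0.892200

1 1/2 9531/10000
2 1 9139/10000
3 3/2 4471/5000
4 2 4461/5000
DF(2y) = 4461/5000 ≈ 0.892200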